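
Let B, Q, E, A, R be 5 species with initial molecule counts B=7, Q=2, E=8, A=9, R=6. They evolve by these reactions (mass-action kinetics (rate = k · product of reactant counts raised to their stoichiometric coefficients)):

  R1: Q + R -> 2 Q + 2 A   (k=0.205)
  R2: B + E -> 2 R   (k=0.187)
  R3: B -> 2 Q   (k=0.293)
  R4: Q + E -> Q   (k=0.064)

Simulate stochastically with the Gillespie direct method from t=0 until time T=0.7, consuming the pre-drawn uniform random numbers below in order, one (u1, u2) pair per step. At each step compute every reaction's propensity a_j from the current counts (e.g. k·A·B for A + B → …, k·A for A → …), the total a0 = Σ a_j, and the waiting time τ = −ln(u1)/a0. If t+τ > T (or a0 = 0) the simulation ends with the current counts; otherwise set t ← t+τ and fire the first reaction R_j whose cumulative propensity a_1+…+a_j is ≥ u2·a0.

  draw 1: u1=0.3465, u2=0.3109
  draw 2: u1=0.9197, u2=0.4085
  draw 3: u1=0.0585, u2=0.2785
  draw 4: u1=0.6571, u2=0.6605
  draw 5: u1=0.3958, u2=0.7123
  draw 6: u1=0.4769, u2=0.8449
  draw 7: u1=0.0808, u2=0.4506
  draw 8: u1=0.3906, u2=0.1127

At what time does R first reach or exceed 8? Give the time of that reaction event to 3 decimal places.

t=0.000: B=7 Q=2 E=8 A=9 R=6
Draw 1: a1=2.460, a2=10.472, a3=2.051, a4=1.024, a0=16.007; τ=−ln(0.3465)/16.007=0.066 → t=0.066; u2·a0=0.3109·16.007=4.977; a1=2.460 < 4.977 ≤ a1+a2=12.932 → R2 fires; B=6 Q=2 E=7 A=9 R=8
Draw 2: a1=3.280, a2=7.854, a3=1.758, a4=0.896, a0=13.788; τ=−ln(0.9197)/13.788=0.006 → t=0.072; u2·a0=0.4085·13.788=5.632; a1=3.280 < 5.632 ≤ a1+a2=11.134 → R2 fires; B=5 Q=2 E=6 A=9 R=10
Draw 3: a1=4.100, a2=5.610, a3=1.465, a4=0.768, a0=11.943; τ=−ln(0.0585)/11.943=0.238 → t=0.310; u2·a0=0.2785·11.943=3.326 ≤ a1=4.100 → R1 fires; B=5 Q=3 E=6 A=11 R=9
Draw 4: a1=5.535, a2=5.610, a3=1.465, a4=1.152, a0=13.762; τ=−ln(0.6571)/13.762=0.031 → t=0.340; u2·a0=0.6605·13.762=9.090; a1=5.535 < 9.090 ≤ a1+a2=11.145 → R2 fires; B=4 Q=3 E=5 A=11 R=11
Draw 5: a1=6.765, a2=3.740, a3=1.172, a4=0.960, a0=12.637; τ=−ln(0.3958)/12.637=0.073 → t=0.414; u2·a0=0.7123·12.637=9.001; a1=6.765 < 9.001 ≤ a1+a2=10.505 → R2 fires; B=3 Q=3 E=4 A=11 R=13
Draw 6: a1=7.995, a2=2.244, a3=0.879, a4=0.768, a0=11.886; τ=−ln(0.4769)/11.886=0.062 → t=0.476; u2·a0=0.8449·11.886=10.042; a1=7.995 < 10.042 ≤ a1+a2=10.239 → R2 fires; B=2 Q=3 E=3 A=11 R=15
Draw 7: a1=9.225, a2=1.122, a3=0.586, a4=0.576, a0=11.509; τ=−ln(0.0808)/11.509=0.219 → t=0.695; u2·a0=0.4506·11.509=5.186 ≤ a1=9.225 → R1 fires; B=2 Q=4 E=3 A=13 R=14
Draw 8: a1=11.480, a2=1.122, a3=0.586, a4=0.768, a0=13.956; τ=−ln(0.3906)/13.956=0.067 → t=0.762 > T=0.7: stop.
R first becomes ≥ 8 when it reaches 8 at the event at t=0.066.

Threshold first reached at t = 0.066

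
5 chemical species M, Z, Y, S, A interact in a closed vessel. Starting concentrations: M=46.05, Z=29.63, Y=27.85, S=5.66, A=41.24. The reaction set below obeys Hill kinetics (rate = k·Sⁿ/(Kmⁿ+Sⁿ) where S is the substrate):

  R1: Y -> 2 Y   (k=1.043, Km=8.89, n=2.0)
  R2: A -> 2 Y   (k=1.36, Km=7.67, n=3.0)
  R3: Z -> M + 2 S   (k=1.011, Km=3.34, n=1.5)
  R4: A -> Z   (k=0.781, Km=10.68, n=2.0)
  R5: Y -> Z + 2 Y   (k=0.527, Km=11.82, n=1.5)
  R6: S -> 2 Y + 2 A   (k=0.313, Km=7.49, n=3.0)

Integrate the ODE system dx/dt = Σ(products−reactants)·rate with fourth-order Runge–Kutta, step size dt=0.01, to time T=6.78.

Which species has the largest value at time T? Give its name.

Dominant species at T: Y

RK4 with dt=0.01: 678 steps to T=6.78. Trajectory (selected grid times):
t=0.00: M=46.05 Z=29.63 Y=27.85 S=5.66 A=41.24
t=0.75: M=46.78 Z=29.76 Y=31.09 S=7.03 A=39.86
t=1.51: M=47.52 Z=29.90 Y=34.45 S=8.39 A=38.53
t=2.26: M=48.25 Z=30.05 Y=37.85 S=9.70 A=37.27
t=3.01: M=48.98 Z=30.20 Y=41.29 S=10.99 A=36.06
t=3.77: M=49.72 Z=30.35 Y=44.82 S=12.29 A=34.87
t=4.52: M=50.46 Z=30.50 Y=48.34 S=13.56 A=33.72
t=5.27: M=51.19 Z=30.66 Y=51.88 S=14.82 A=32.59
t=6.03: M=51.93 Z=30.81 Y=55.48 S=16.09 A=31.46
t=6.78: M=52.66 Z=30.96 Y=59.04 S=17.33 A=30.37
At T=6.78: M=52.66 Z=30.96 Y=59.04 S=17.33 A=30.37; the largest is Y.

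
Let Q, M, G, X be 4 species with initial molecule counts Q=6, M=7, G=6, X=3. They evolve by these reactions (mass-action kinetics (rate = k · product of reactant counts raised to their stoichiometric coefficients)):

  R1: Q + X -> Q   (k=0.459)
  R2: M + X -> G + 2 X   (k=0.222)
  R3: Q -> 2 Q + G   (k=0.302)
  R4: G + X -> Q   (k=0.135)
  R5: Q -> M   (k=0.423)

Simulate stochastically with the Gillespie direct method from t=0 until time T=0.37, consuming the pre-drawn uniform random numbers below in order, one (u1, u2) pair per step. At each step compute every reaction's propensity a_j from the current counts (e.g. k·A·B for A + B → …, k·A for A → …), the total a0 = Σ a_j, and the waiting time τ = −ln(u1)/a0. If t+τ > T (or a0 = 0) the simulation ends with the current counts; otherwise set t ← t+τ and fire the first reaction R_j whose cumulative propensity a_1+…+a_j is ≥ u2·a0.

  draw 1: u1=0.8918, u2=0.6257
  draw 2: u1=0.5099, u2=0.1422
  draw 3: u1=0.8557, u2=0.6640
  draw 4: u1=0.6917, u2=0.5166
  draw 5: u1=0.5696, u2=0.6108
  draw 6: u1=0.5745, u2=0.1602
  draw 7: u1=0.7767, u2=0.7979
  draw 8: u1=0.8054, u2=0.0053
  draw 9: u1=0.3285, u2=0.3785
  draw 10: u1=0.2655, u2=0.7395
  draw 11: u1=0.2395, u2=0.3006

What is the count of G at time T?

t=0.000: Q=6 M=7 G=6 X=3
Draw 1: a1=8.262, a2=4.662, a3=1.812, a4=2.430, a5=2.538, a0=19.704; τ=−ln(0.8918)/19.704=0.006 → t=0.006; u2·a0=0.6257·19.704=12.329; a1=8.262 < 12.329 ≤ a1+a2=12.924 → R2 fires; Q=6 M=6 G=7 X=4
Draw 2: a1=11.016, a2=5.328, a3=1.812, a4=3.780, a5=2.538, a0=24.474; τ=−ln(0.5099)/24.474=0.028 → t=0.033; u2·a0=0.1422·24.474=3.480 ≤ a1=11.016 → R1 fires; Q=6 M=6 G=7 X=3
Draw 3: a1=8.262, a2=3.996, a3=1.812, a4=2.835, a5=2.538, a0=19.443; τ=−ln(0.8557)/19.443=0.008 → t=0.041; u2·a0=0.6640·19.443=12.910; a1+a2=12.258 < 12.910 ≤ a1+…+a3=14.070 → R3 fires; Q=7 M=6 G=8 X=3
Draw 4: a1=9.639, a2=3.996, a3=2.114, a4=3.240, a5=2.961, a0=21.950; τ=−ln(0.6917)/21.950=0.017 → t=0.058; u2·a0=0.5166·21.950=11.339; a1=9.639 < 11.339 ≤ a1+a2=13.635 → R2 fires; Q=7 M=5 G=9 X=4
Draw 5: a1=12.852, a2=4.440, a3=2.114, a4=4.860, a5=2.961, a0=27.227; τ=−ln(0.5696)/27.227=0.021 → t=0.079; u2·a0=0.6108·27.227=16.630; a1=12.852 < 16.630 ≤ a1+a2=17.292 → R2 fires; Q=7 M=4 G=10 X=5
Draw 6: a1=16.065, a2=4.440, a3=2.114, a4=6.750, a5=2.961, a0=32.330; τ=−ln(0.5745)/32.330=0.017 → t=0.096; u2·a0=0.1602·32.330=5.179 ≤ a1=16.065 → R1 fires; Q=7 M=4 G=10 X=4
Draw 7: a1=12.852, a2=3.552, a3=2.114, a4=5.400, a5=2.961, a0=26.879; τ=−ln(0.7767)/26.879=0.009 → t=0.105; u2·a0=0.7979·26.879=21.447; a1+…+a3=18.518 < 21.447 ≤ a1+…+a4=23.918 → R4 fires; Q=8 M=4 G=9 X=3
Draw 8: a1=11.016, a2=2.664, a3=2.416, a4=3.645, a5=3.384, a0=23.125; τ=−ln(0.8054)/23.125=0.009 → t=0.115; u2·a0=0.0053·23.125=0.123 ≤ a1=11.016 → R1 fires; Q=8 M=4 G=9 X=2
Draw 9: a1=7.344, a2=1.776, a3=2.416, a4=2.430, a5=3.384, a0=17.350; τ=−ln(0.3285)/17.350=0.064 → t=0.179; u2·a0=0.3785·17.350=6.567 ≤ a1=7.344 → R1 fires; Q=8 M=4 G=9 X=1
Draw 10: a1=3.672, a2=0.888, a3=2.416, a4=1.215, a5=3.384, a0=11.575; τ=−ln(0.2655)/11.575=0.115 → t=0.293; u2·a0=0.7395·11.575=8.560; a1+…+a4=8.191 < 8.560 ≤ a1+…+a5=11.575 → R5 fires; Q=7 M=5 G=9 X=1
Draw 11: a1=3.213, a2=1.110, a3=2.114, a4=1.215, a5=2.961, a0=10.613; τ=−ln(0.2395)/10.613=0.135 → t=0.428 > T=0.37: stop.
Read off G at T=0.37: 9

G at T = 9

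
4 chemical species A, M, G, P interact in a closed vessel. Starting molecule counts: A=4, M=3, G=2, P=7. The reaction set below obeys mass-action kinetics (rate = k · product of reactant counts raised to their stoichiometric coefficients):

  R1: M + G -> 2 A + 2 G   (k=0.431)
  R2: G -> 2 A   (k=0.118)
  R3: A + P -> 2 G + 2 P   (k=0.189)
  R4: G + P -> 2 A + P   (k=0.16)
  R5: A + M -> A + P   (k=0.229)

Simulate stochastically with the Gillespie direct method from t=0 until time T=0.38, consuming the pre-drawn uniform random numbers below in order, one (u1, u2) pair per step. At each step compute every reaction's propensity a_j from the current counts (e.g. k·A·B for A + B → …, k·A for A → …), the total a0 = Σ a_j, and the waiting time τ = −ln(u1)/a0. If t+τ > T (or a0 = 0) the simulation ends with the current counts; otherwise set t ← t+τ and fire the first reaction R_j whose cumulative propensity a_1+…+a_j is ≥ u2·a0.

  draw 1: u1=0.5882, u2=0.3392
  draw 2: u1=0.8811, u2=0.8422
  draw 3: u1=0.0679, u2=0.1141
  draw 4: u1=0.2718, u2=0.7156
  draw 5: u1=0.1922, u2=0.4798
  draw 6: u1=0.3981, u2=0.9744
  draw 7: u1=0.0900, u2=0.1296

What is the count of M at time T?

t=0.000: A=4 M=3 G=2 P=7
Draw 1: a1=2.586, a2=0.236, a3=5.292, a4=2.240, a5=2.748, a0=13.102; τ=−ln(0.5882)/13.102=0.041 → t=0.041; u2·a0=0.3392·13.102=4.444; a1+a2=2.822 < 4.444 ≤ a1+…+a3=8.114 → R3 fires; A=3 M=3 G=4 P=8
Draw 2: a1=5.172, a2=0.472, a3=4.536, a4=5.120, a5=2.061, a0=17.361; τ=−ln(0.8811)/17.361=0.007 → t=0.048; u2·a0=0.8422·17.361=14.621; a1+…+a3=10.180 < 14.621 ≤ a1+…+a4=15.300 → R4 fires; A=5 M=3 G=3 P=8
Draw 3: a1=3.879, a2=0.354, a3=7.560, a4=3.840, a5=3.435, a0=19.068; τ=−ln(0.0679)/19.068=0.141 → t=0.189; u2·a0=0.1141·19.068=2.176 ≤ a1=3.879 → R1 fires; A=7 M=2 G=4 P=8
Draw 4: a1=3.448, a2=0.472, a3=10.584, a4=5.120, a5=3.206, a0=22.830; τ=−ln(0.2718)/22.830=0.057 → t=0.246; u2·a0=0.7156·22.830=16.337; a1+…+a3=14.504 < 16.337 ≤ a1+…+a4=19.624 → R4 fires; A=9 M=2 G=3 P=8
Draw 5: a1=2.586, a2=0.354, a3=13.608, a4=3.840, a5=4.122, a0=24.510; τ=−ln(0.1922)/24.510=0.067 → t=0.313; u2·a0=0.4798·24.510=11.760; a1+a2=2.940 < 11.760 ≤ a1+…+a3=16.548 → R3 fires; A=8 M=2 G=5 P=9
Draw 6: a1=4.310, a2=0.590, a3=13.608, a4=7.200, a5=3.664, a0=29.372; τ=−ln(0.3981)/29.372=0.031 → t=0.345; u2·a0=0.9744·29.372=28.620; a1+…+a4=25.708 < 28.620 ≤ a1+…+a5=29.372 → R5 fires; A=8 M=1 G=5 P=10
Draw 7: a1=2.155, a2=0.590, a3=15.120, a4=8.000, a5=1.832, a0=27.697; τ=−ln(0.0900)/27.697=0.087 → t=0.431 > T=0.38: stop.
Read off M at T=0.38: 1

M at T = 1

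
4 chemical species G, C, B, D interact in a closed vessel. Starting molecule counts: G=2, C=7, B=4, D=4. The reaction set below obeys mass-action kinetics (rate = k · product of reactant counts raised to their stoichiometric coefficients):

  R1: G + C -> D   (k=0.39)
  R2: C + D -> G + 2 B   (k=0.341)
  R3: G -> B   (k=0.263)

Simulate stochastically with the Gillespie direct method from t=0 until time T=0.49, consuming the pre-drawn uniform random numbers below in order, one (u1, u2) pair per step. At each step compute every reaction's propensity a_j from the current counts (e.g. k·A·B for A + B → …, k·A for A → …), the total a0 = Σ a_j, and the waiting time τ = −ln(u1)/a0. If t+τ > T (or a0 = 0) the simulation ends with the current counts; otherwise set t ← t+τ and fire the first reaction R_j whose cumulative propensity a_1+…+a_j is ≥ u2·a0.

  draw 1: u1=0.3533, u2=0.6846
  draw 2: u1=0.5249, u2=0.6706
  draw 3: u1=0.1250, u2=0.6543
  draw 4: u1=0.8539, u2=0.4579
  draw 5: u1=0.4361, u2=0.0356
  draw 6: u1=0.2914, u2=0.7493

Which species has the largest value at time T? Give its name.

t=0.000: G=2 C=7 B=4 D=4
Draw 1: a1=5.460, a2=9.548, a3=0.526, a0=15.534; τ=−ln(0.3533)/15.534=0.067 → t=0.067; u2·a0=0.6846·15.534=10.635; a1=5.460 < 10.635 ≤ a1+a2=15.008 → R2 fires; G=3 C=6 B=6 D=3
Draw 2: a1=7.020, a2=6.138, a3=0.789, a0=13.947; τ=−ln(0.5249)/13.947=0.046 → t=0.113; u2·a0=0.6706·13.947=9.353; a1=7.020 < 9.353 ≤ a1+a2=13.158 → R2 fires; G=4 C=5 B=8 D=2
Draw 3: a1=7.800, a2=3.410, a3=1.052, a0=12.262; τ=−ln(0.1250)/12.262=0.170 → t=0.283; u2·a0=0.6543·12.262=8.023; a1=7.800 < 8.023 ≤ a1+a2=11.210 → R2 fires; G=5 C=4 B=10 D=1
Draw 4: a1=7.800, a2=1.364, a3=1.315, a0=10.479; τ=−ln(0.8539)/10.479=0.015 → t=0.298; u2·a0=0.4579·10.479=4.798 ≤ a1=7.800 → R1 fires; G=4 C=3 B=10 D=2
Draw 5: a1=4.680, a2=2.046, a3=1.052, a0=7.778; τ=−ln(0.4361)/7.778=0.107 → t=0.405; u2·a0=0.0356·7.778=0.277 ≤ a1=4.680 → R1 fires; G=3 C=2 B=10 D=3
Draw 6: a1=2.340, a2=2.046, a3=0.789, a0=5.175; τ=−ln(0.2914)/5.175=0.238 → t=0.643 > T=0.49: stop.
At T=0.49: G=3 C=2 B=10 D=3; the largest is B.

Dominant species at T: B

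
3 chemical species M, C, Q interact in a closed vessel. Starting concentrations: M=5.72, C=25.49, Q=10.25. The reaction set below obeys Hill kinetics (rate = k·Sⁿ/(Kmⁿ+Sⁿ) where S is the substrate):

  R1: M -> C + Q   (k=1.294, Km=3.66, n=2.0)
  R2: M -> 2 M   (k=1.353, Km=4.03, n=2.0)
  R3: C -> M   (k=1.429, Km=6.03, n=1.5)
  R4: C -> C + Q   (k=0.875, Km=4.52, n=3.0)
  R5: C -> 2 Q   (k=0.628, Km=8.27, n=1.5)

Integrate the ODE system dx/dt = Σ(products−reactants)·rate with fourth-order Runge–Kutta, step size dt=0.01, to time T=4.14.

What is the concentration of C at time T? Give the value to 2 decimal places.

RK4 with dt=0.01: 414 steps to T=4.14. Trajectory (selected grid times):
t=0.00: M=5.72 C=25.49 Q=10.25
t=0.46: M=6.30 C=25.09 Q=11.57
t=0.92: M=6.89 C=24.72 Q=12.91
t=1.38: M=7.48 C=24.36 Q=14.27
t=1.84: M=8.06 C=24.02 Q=15.64
t=2.30: M=8.65 C=23.70 Q=17.01
t=2.76: M=9.24 C=23.39 Q=18.40
t=3.22: M=9.83 C=23.09 Q=19.80
t=3.68: M=10.42 C=22.80 Q=21.20
t=4.14: M=11.01 C=22.52 Q=22.60
Read off C at T=4.14: 22.52

C at T = 22.52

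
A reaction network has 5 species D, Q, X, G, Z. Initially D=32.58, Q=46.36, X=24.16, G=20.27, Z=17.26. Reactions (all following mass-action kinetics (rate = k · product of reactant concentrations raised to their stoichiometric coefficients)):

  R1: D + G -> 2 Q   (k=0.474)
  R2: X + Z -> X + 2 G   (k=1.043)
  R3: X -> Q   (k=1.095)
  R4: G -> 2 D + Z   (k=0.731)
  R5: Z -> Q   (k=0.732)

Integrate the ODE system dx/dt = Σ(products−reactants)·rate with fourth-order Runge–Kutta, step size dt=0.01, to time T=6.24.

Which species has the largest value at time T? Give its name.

RK4 with dt=0.01: 624 steps to T=6.24. Trajectory (selected grid times):
t=0.00: D=32.58 Q=46.36 X=24.16 G=20.27 Z=17.26
t=0.69: D=3.15 Q=156.78 X=11.35 G=12.70 Z=0.73
t=1.39: D=3.09 Q=182.85 X=5.27 G=6.86 Z=0.80
t=2.08: D=3.08 Q=196.20 X=2.48 G=3.51 Z=0.79
t=2.77: D=3.08 Q=202.92 X=1.16 G=1.66 Z=0.71
t=3.47: D=3.08 Q=206.17 X=0.54 G=0.71 Z=0.57
t=4.16: D=3.08 Q=207.64 X=0.25 G=0.28 Z=0.42
t=4.85: D=3.08 Q=208.31 X=0.12 G=0.10 Z=0.28
t=5.55: D=3.08 Q=208.62 X=0.06 G=0.03 Z=0.18
t=6.24: D=3.08 Q=208.77 X=0.03 G=0.01 Z=0.12
At T=6.24: D=3.08 Q=208.77 X=0.03 G=0.01 Z=0.12; the largest is Q.

Dominant species at T: Q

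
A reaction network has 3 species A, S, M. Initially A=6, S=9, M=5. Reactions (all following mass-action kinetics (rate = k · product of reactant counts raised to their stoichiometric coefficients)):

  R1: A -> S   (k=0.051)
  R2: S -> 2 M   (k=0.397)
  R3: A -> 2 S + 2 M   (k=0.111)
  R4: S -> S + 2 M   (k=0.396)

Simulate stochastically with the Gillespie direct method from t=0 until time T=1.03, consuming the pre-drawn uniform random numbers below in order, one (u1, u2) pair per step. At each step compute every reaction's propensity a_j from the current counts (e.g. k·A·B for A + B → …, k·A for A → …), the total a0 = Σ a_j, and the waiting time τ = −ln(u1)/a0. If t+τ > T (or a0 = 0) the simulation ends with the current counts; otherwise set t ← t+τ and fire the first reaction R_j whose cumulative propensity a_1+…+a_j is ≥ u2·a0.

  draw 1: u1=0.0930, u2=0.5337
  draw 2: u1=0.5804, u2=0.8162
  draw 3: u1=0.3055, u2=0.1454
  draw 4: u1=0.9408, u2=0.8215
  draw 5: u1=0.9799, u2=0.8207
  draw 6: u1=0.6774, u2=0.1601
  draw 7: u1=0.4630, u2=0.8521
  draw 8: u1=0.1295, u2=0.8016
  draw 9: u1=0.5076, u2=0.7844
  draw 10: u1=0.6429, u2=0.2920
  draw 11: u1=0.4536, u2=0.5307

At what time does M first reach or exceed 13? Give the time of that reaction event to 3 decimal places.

t=0.000: A=6 S=9 M=5
Draw 1: a1=0.306, a2=3.573, a3=0.666, a4=3.564, a0=8.109; τ=−ln(0.0930)/8.109=0.293 → t=0.293; u2·a0=0.5337·8.109=4.328; a1+a2=3.879 < 4.328 ≤ a1+…+a3=4.545 → R3 fires; A=5 S=11 M=7
Draw 2: a1=0.255, a2=4.367, a3=0.555, a4=4.356, a0=9.533; τ=−ln(0.5804)/9.533=0.057 → t=0.350; u2·a0=0.8162·9.533=7.781; a1+…+a3=5.177 < 7.781 ≤ a1+…+a4=9.533 → R4 fires; A=5 S=11 M=9
Draw 3: a1=0.255, a2=4.367, a3=0.555, a4=4.356, a0=9.533; τ=−ln(0.3055)/9.533=0.124 → t=0.474; u2·a0=0.1454·9.533=1.386; a1=0.255 < 1.386 ≤ a1+a2=4.622 → R2 fires; A=5 S=10 M=11
Draw 4: a1=0.255, a2=3.970, a3=0.555, a4=3.960, a0=8.740; τ=−ln(0.9408)/8.740=0.007 → t=0.481; u2·a0=0.8215·8.740=7.180; a1+…+a3=4.780 < 7.180 ≤ a1+…+a4=8.740 → R4 fires; A=5 S=10 M=13
Draw 5: a1=0.255, a2=3.970, a3=0.555, a4=3.960, a0=8.740; τ=−ln(0.9799)/8.740=0.002 → t=0.484; u2·a0=0.8207·8.740=7.173; a1+…+a3=4.780 < 7.173 ≤ a1+…+a4=8.740 → R4 fires; A=5 S=10 M=15
Draw 6: a1=0.255, a2=3.970, a3=0.555, a4=3.960, a0=8.740; τ=−ln(0.6774)/8.740=0.045 → t=0.528; u2·a0=0.1601·8.740=1.399; a1=0.255 < 1.399 ≤ a1+a2=4.225 → R2 fires; A=5 S=9 M=17
Draw 7: a1=0.255, a2=3.573, a3=0.555, a4=3.564, a0=7.947; τ=−ln(0.4630)/7.947=0.097 → t=0.625; u2·a0=0.8521·7.947=6.772; a1+…+a3=4.383 < 6.772 ≤ a1+…+a4=7.947 → R4 fires; A=5 S=9 M=19
Draw 8: a1=0.255, a2=3.573, a3=0.555, a4=3.564, a0=7.947; τ=−ln(0.1295)/7.947=0.257 → t=0.882; u2·a0=0.8016·7.947=6.370; a1+…+a3=4.383 < 6.370 ≤ a1+…+a4=7.947 → R4 fires; A=5 S=9 M=21
Draw 9: a1=0.255, a2=3.573, a3=0.555, a4=3.564, a0=7.947; τ=−ln(0.5076)/7.947=0.085 → t=0.968; u2·a0=0.7844·7.947=6.234; a1+…+a3=4.383 < 6.234 ≤ a1+…+a4=7.947 → R4 fires; A=5 S=9 M=23
Draw 10: a1=0.255, a2=3.573, a3=0.555, a4=3.564, a0=7.947; τ=−ln(0.6429)/7.947=0.056 → t=1.023; u2·a0=0.2920·7.947=2.321; a1=0.255 < 2.321 ≤ a1+a2=3.828 → R2 fires; A=5 S=8 M=25
Draw 11: a1=0.255, a2=3.176, a3=0.555, a4=3.168, a0=7.154; τ=−ln(0.4536)/7.154=0.111 → t=1.134 > T=1.03: stop.
M first becomes ≥ 13 when it reaches 13 at the event at t=0.481.

Threshold first reached at t = 0.481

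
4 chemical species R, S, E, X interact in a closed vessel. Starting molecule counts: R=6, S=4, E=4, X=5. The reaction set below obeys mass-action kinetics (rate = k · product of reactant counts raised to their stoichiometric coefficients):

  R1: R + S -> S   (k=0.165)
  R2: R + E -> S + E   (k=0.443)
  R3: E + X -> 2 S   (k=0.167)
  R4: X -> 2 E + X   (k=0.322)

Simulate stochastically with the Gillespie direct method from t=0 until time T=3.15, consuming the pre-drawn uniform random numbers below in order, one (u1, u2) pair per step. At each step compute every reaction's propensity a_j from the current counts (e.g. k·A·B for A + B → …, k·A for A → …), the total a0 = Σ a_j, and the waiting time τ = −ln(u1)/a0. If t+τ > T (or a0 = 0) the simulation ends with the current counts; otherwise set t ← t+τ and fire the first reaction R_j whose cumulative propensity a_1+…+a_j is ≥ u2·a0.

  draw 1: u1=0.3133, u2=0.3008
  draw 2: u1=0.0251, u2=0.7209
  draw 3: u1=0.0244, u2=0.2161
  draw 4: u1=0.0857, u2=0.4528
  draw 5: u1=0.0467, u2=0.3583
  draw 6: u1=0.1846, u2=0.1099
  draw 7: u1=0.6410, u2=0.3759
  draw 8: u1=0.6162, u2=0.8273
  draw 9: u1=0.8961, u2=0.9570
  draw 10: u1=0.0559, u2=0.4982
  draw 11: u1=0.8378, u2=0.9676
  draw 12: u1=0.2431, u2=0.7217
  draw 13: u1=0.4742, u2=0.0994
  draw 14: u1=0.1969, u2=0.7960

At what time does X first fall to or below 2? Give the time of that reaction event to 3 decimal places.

t=0.000: R=6 S=4 E=4 X=5
Draw 1: a1=3.960, a2=10.632, a3=3.340, a4=1.610, a0=19.542; τ=−ln(0.3133)/19.542=0.059 → t=0.059; u2·a0=0.3008·19.542=5.878; a1=3.960 < 5.878 ≤ a1+a2=14.592 → R2 fires; R=5 S=5 E=4 X=5
Draw 2: a1=4.125, a2=8.860, a3=3.340, a4=1.610, a0=17.935; τ=−ln(0.0251)/17.935=0.205 → t=0.265; u2·a0=0.7209·17.935=12.929; a1=4.125 < 12.929 ≤ a1+a2=12.985 → R2 fires; R=4 S=6 E=4 X=5
Draw 3: a1=3.960, a2=7.088, a3=3.340, a4=1.610, a0=15.998; τ=−ln(0.0244)/15.998=0.232 → t=0.497; u2·a0=0.2161·15.998=3.457 ≤ a1=3.960 → R1 fires; R=3 S=6 E=4 X=5
Draw 4: a1=2.970, a2=5.316, a3=3.340, a4=1.610, a0=13.236; τ=−ln(0.0857)/13.236=0.186 → t=0.683; u2·a0=0.4528·13.236=5.993; a1=2.970 < 5.993 ≤ a1+a2=8.286 → R2 fires; R=2 S=7 E=4 X=5
Draw 5: a1=2.310, a2=3.544, a3=3.340, a4=1.610, a0=10.804; τ=−ln(0.0467)/10.804=0.284 → t=0.966; u2·a0=0.3583·10.804=3.871; a1=2.310 < 3.871 ≤ a1+a2=5.854 → R2 fires; R=1 S=8 E=4 X=5
Draw 6: a1=1.320, a2=1.772, a3=3.340, a4=1.610, a0=8.042; τ=−ln(0.1846)/8.042=0.210 → t=1.176; u2·a0=0.1099·8.042=0.884 ≤ a1=1.320 → R1 fires; R=0 S=8 E=4 X=5
Draw 7: a1=0.000, a2=0.000, a3=3.340, a4=1.610, a0=4.950; τ=−ln(0.6410)/4.950=0.090 → t=1.266; u2·a0=0.3759·4.950=1.861; a1+a2=0.000 < 1.861 ≤ a1+…+a3=3.340 → R3 fires; R=0 S=10 E=3 X=4
Draw 8: a1=0.000, a2=0.000, a3=2.004, a4=1.288, a0=3.292; τ=−ln(0.6162)/3.292=0.147 → t=1.413; u2·a0=0.8273·3.292=2.723; a1+…+a3=2.004 < 2.723 ≤ a1+…+a4=3.292 → R4 fires; R=0 S=10 E=5 X=4
Draw 9: a1=0.000, a2=0.000, a3=3.340, a4=1.288, a0=4.628; τ=−ln(0.8961)/4.628=0.024 → t=1.437; u2·a0=0.9570·4.628=4.429; a1+…+a3=3.340 < 4.429 ≤ a1+…+a4=4.628 → R4 fires; R=0 S=10 E=7 X=4
Draw 10: a1=0.000, a2=0.000, a3=4.676, a4=1.288, a0=5.964; τ=−ln(0.0559)/5.964=0.484 → t=1.920; u2·a0=0.4982·5.964=2.971; a1+a2=0.000 < 2.971 ≤ a1+…+a3=4.676 → R3 fires; R=0 S=12 E=6 X=3
Draw 11: a1=0.000, a2=0.000, a3=3.006, a4=0.966, a0=3.972; τ=−ln(0.8378)/3.972=0.045 → t=1.965; u2·a0=0.9676·3.972=3.843; a1+…+a3=3.006 < 3.843 ≤ a1+…+a4=3.972 → R4 fires; R=0 S=12 E=8 X=3
Draw 12: a1=0.000, a2=0.000, a3=4.008, a4=0.966, a0=4.974; τ=−ln(0.2431)/4.974=0.284 → t=2.249; u2·a0=0.7217·4.974=3.590; a1+a2=0.000 < 3.590 ≤ a1+…+a3=4.008 → R3 fires; R=0 S=14 E=7 X=2
Draw 13: a1=0.000, a2=0.000, a3=2.338, a4=0.644, a0=2.982; τ=−ln(0.4742)/2.982=0.250 → t=2.500; u2·a0=0.0994·2.982=0.296; a1+a2=0.000 < 0.296 ≤ a1+…+a3=2.338 → R3 fires; R=0 S=16 E=6 X=1
Draw 14: a1=0.000, a2=0.000, a3=1.002, a4=0.322, a0=1.324; τ=−ln(0.1969)/1.324=1.227 → t=3.727 > T=3.15: stop.
X first becomes ≤ 2 when it reaches 2 at the event at t=2.249.

Threshold first reached at t = 2.249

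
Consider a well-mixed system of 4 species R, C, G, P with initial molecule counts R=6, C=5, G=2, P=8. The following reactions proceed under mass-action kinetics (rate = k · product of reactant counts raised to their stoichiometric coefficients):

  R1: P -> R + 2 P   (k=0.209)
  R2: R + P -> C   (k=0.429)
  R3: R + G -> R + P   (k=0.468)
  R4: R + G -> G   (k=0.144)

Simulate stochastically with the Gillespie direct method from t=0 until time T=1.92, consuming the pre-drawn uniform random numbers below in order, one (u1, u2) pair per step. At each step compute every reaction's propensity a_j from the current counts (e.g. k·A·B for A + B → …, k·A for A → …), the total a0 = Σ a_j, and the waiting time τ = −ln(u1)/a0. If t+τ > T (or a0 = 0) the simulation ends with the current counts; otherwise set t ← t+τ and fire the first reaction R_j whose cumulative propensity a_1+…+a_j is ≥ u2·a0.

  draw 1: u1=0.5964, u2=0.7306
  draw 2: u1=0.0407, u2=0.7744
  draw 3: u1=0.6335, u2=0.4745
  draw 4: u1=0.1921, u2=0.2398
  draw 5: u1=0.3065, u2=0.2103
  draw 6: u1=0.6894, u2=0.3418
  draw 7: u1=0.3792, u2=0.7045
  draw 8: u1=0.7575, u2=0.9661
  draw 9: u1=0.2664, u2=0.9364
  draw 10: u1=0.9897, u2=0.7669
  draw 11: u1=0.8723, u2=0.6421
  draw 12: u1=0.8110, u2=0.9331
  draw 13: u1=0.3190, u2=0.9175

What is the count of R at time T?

R at T = 0

t=0.000: R=6 C=5 G=2 P=8
Draw 1: a1=1.672, a2=20.592, a3=5.616, a4=1.728, a0=29.608; τ=−ln(0.5964)/29.608=0.017 → t=0.017; u2·a0=0.7306·29.608=21.632; a1=1.672 < 21.632 ≤ a1+a2=22.264 → R2 fires; R=5 C=6 G=2 P=7
Draw 2: a1=1.463, a2=15.015, a3=4.680, a4=1.440, a0=22.598; τ=−ln(0.0407)/22.598=0.142 → t=0.159; u2·a0=0.7744·22.598=17.500; a1+a2=16.478 < 17.500 ≤ a1+…+a3=21.158 → R3 fires; R=5 C=6 G=1 P=8
Draw 3: a1=1.672, a2=17.160, a3=2.340, a4=0.720, a0=21.892; τ=−ln(0.6335)/21.892=0.021 → t=0.180; u2·a0=0.4745·21.892=10.388; a1=1.672 < 10.388 ≤ a1+a2=18.832 → R2 fires; R=4 C=7 G=1 P=7
Draw 4: a1=1.463, a2=12.012, a3=1.872, a4=0.576, a0=15.923; τ=−ln(0.1921)/15.923=0.104 → t=0.284; u2·a0=0.2398·15.923=3.818; a1=1.463 < 3.818 ≤ a1+a2=13.475 → R2 fires; R=3 C=8 G=1 P=6
Draw 5: a1=1.254, a2=7.722, a3=1.404, a4=0.432, a0=10.812; τ=−ln(0.3065)/10.812=0.109 → t=0.393; u2·a0=0.2103·10.812=2.274; a1=1.254 < 2.274 ≤ a1+a2=8.976 → R2 fires; R=2 C=9 G=1 P=5
Draw 6: a1=1.045, a2=4.290, a3=0.936, a4=0.288, a0=6.559; τ=−ln(0.6894)/6.559=0.057 → t=0.450; u2·a0=0.3418·6.559=2.242; a1=1.045 < 2.242 ≤ a1+a2=5.335 → R2 fires; R=1 C=10 G=1 P=4
Draw 7: a1=0.836, a2=1.716, a3=0.468, a4=0.144, a0=3.164; τ=−ln(0.3792)/3.164=0.306 → t=0.756; u2·a0=0.7045·3.164=2.229; a1=0.836 < 2.229 ≤ a1+a2=2.552 → R2 fires; R=0 C=11 G=1 P=3
Draw 8: a1=0.627, a2=0.000, a3=0.000, a4=0.000, a0=0.627; τ=−ln(0.7575)/0.627=0.443 → t=1.199; u2·a0=0.9661·0.627=0.606 ≤ a1=0.627 → R1 fires; R=1 C=11 G=1 P=4
Draw 9: a1=0.836, a2=1.716, a3=0.468, a4=0.144, a0=3.164; τ=−ln(0.2664)/3.164=0.418 → t=1.617; u2·a0=0.9364·3.164=2.963; a1+a2=2.552 < 2.963 ≤ a1+…+a3=3.020 → R3 fires; R=1 C=11 G=0 P=5
Draw 10: a1=1.045, a2=2.145, a3=0.000, a4=0.000, a0=3.190; τ=−ln(0.9897)/3.190=0.003 → t=1.620; u2·a0=0.7669·3.190=2.446; a1=1.045 < 2.446 ≤ a1+a2=3.190 → R2 fires; R=0 C=12 G=0 P=4
Draw 11: a1=0.836, a2=0.000, a3=0.000, a4=0.000, a0=0.836; τ=−ln(0.8723)/0.836=0.163 → t=1.784; u2·a0=0.6421·0.836=0.537 ≤ a1=0.836 → R1 fires; R=1 C=12 G=0 P=5
Draw 12: a1=1.045, a2=2.145, a3=0.000, a4=0.000, a0=3.190; τ=−ln(0.8110)/3.190=0.066 → t=1.850; u2·a0=0.9331·3.190=2.977; a1=1.045 < 2.977 ≤ a1+a2=3.190 → R2 fires; R=0 C=13 G=0 P=4
Draw 13: a1=0.836, a2=0.000, a3=0.000, a4=0.000, a0=0.836; τ=−ln(0.3190)/0.836=1.367 → t=3.216 > T=1.92: stop.
Read off R at T=1.92: 0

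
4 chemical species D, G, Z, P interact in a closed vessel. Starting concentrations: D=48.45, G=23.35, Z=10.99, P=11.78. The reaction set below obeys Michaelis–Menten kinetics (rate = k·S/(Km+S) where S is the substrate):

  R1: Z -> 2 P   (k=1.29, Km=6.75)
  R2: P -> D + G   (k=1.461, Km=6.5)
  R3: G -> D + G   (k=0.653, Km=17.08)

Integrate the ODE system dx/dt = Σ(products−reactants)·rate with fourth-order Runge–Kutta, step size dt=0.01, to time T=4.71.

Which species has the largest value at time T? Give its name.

RK4 with dt=0.01: 471 steps to T=4.71. Trajectory (selected grid times):
t=0.00: D=48.45 G=23.35 Z=10.99 P=11.78
t=0.52: D=49.14 G=23.84 Z=10.58 P=12.11
t=1.05: D=49.85 G=24.35 Z=10.16 P=12.44
t=1.57: D=50.55 G=24.85 Z=9.76 P=12.73
t=2.09: D=51.26 G=25.35 Z=9.37 P=13.02
t=2.62: D=51.98 G=25.87 Z=8.98 P=13.28
t=3.14: D=52.70 G=26.38 Z=8.60 P=13.53
t=3.66: D=53.42 G=26.90 Z=8.22 P=13.76
t=4.19: D=54.16 G=27.43 Z=7.85 P=13.98
t=4.71: D=54.89 G=27.95 Z=7.50 P=14.17
At T=4.71: D=54.89 G=27.95 Z=7.50 P=14.17; the largest is D.

Dominant species at T: D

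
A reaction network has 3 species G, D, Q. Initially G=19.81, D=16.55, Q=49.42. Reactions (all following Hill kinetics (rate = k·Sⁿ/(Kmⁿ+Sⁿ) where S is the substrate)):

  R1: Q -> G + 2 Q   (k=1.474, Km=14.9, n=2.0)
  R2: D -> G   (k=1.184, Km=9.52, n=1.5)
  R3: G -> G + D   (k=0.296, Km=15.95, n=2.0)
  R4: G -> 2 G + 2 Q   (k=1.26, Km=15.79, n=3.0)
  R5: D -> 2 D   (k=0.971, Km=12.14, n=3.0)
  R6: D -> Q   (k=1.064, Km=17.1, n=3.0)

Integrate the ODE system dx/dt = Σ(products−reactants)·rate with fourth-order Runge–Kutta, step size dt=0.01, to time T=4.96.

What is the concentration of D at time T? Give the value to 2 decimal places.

D at T = 14.66

RK4 with dt=0.01: 496 steps to T=4.96. Trajectory (selected grid times):
t=0.00: G=19.81 D=16.55 Q=49.42
t=0.55: G=21.49 D=16.31 Q=51.40
t=1.10: G=23.20 D=16.07 Q=53.44
t=1.65: G=24.94 D=15.85 Q=55.54
t=2.20: G=26.70 D=15.63 Q=57.68
t=2.76: G=28.52 D=15.42 Q=59.90
t=3.31: G=30.32 D=15.22 Q=62.11
t=3.86: G=32.14 D=15.03 Q=64.34
t=4.41: G=33.96 D=14.84 Q=66.60
t=4.96: G=35.80 D=14.66 Q=68.87
Read off D at T=4.96: 14.66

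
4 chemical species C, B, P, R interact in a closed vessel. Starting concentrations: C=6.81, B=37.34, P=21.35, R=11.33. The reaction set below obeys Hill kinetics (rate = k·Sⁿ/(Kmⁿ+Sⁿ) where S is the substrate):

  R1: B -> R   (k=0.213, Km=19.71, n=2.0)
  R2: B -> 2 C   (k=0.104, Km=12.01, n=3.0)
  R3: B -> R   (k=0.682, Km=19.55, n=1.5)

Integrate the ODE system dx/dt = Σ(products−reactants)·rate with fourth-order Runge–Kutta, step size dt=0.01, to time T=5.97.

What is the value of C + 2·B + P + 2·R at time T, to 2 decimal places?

Check how each reaction changes W = C + 2·B + P + 2·R (weight of products minus weight of reactants):
R1: B -> R: (2·1) − (2·1) = 2 − 2 = 0
R2: B -> 2 C: (1·2) − (2·1) = 2 − 2 = 0
R3: B -> R: (2·1) − (2·1) = 2 − 2 = 0
Every reaction leaves W unchanged, so W is conserved and no simulation is needed: W(T) = W(0) = 6.81 + 2·37.34 + 21.35 + 2·11.33 = 125.50

Value at T = 125.50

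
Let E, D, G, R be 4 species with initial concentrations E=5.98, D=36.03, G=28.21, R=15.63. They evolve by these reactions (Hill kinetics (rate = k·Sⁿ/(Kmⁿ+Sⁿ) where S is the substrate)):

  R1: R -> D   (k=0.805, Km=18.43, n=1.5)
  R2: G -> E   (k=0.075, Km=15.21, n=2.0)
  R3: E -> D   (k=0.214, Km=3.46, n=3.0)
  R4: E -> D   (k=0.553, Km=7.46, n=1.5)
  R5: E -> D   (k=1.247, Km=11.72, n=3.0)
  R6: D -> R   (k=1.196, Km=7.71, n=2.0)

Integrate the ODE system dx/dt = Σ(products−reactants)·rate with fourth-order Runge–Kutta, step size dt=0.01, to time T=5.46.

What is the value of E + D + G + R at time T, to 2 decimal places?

Value at T = 85.85

Check how each reaction changes W = E + D + G + R (weight of products minus weight of reactants):
R1: R -> D: (1·1) − (1·1) = 1 − 1 = 0
R2: G -> E: (1·1) − (1·1) = 1 − 1 = 0
R3: E -> D: (1·1) − (1·1) = 1 − 1 = 0
R4: E -> D: (1·1) − (1·1) = 1 − 1 = 0
R5: E -> D: (1·1) − (1·1) = 1 − 1 = 0
R6: D -> R: (1·1) − (1·1) = 1 − 1 = 0
Every reaction leaves W unchanged, so W is conserved and no simulation is needed: W(T) = W(0) = 5.98 + 36.03 + 28.21 + 15.63 = 85.85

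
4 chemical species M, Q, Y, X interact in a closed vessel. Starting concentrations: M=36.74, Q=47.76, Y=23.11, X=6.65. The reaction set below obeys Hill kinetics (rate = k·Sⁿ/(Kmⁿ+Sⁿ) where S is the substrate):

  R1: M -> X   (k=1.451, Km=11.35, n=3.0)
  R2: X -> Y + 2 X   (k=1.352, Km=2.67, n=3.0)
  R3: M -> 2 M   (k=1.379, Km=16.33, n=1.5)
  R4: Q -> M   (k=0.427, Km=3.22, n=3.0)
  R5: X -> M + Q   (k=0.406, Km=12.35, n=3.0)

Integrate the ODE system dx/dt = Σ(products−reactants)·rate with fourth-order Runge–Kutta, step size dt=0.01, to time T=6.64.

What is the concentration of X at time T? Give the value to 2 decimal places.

X at T = 23.30

RK4 with dt=0.01: 664 steps to T=6.64. Trajectory (selected grid times):
t=0.00: M=36.74 Q=47.76 Y=23.11 X=6.65
t=0.74: M=36.86 Q=47.50 Y=24.07 X=8.59
t=1.48: M=37.01 Q=47.28 Y=25.05 X=10.52
t=2.21: M=37.21 Q=47.10 Y=26.02 X=12.39
t=2.95: M=37.44 Q=46.95 Y=27.01 X=14.26
t=3.69: M=37.70 Q=46.83 Y=28.01 X=16.11
t=4.43: M=37.98 Q=46.73 Y=29.01 X=17.93
t=5.16: M=38.28 Q=46.65 Y=29.99 X=19.72
t=5.90: M=38.59 Q=46.58 Y=30.99 X=21.52
t=6.64: M=38.92 Q=46.52 Y=31.99 X=23.30
Read off X at T=6.64: 23.30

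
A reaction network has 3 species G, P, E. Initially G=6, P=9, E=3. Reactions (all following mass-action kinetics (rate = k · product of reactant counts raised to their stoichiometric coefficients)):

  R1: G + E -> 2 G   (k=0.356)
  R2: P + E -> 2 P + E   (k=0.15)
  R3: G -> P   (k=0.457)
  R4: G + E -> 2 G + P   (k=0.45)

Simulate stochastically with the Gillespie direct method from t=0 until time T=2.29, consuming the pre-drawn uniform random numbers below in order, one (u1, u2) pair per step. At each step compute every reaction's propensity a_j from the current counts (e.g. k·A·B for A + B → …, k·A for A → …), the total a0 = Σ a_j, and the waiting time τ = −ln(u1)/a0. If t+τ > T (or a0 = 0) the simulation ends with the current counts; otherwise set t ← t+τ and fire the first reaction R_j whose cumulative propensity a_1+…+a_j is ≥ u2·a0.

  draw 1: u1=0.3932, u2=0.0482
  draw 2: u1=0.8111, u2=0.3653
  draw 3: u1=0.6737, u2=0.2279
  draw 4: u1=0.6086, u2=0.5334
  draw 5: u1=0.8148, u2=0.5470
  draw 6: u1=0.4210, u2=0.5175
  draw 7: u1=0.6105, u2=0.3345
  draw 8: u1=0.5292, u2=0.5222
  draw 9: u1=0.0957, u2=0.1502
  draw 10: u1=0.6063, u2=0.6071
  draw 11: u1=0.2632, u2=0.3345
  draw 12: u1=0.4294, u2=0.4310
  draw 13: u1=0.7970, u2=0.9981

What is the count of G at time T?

t=0.000: G=6 P=9 E=3
Draw 1: a1=6.408, a2=4.050, a3=2.742, a4=8.100, a0=21.300; τ=−ln(0.3932)/21.300=0.044 → t=0.044; u2·a0=0.0482·21.300=1.027 ≤ a1=6.408 → R1 fires; G=7 P=9 E=2
Draw 2: a1=4.984, a2=2.700, a3=3.199, a4=6.300, a0=17.183; τ=−ln(0.8111)/17.183=0.012 → t=0.056; u2·a0=0.3653·17.183=6.277; a1=4.984 < 6.277 ≤ a1+a2=7.684 → R2 fires; G=7 P=10 E=2
Draw 3: a1=4.984, a2=3.000, a3=3.199, a4=6.300, a0=17.483; τ=−ln(0.6737)/17.483=0.023 → t=0.079; u2·a0=0.2279·17.483=3.984 ≤ a1=4.984 → R1 fires; G=8 P=10 E=1
Draw 4: a1=2.848, a2=1.500, a3=3.656, a4=3.600, a0=11.604; τ=−ln(0.6086)/11.604=0.043 → t=0.121; u2·a0=0.5334·11.604=6.190; a1+a2=4.348 < 6.190 ≤ a1+…+a3=8.004 → R3 fires; G=7 P=11 E=1
Draw 5: a1=2.492, a2=1.650, a3=3.199, a4=3.150, a0=10.491; τ=−ln(0.8148)/10.491=0.020 → t=0.141; u2·a0=0.5470·10.491=5.739; a1+a2=4.142 < 5.739 ≤ a1+…+a3=7.341 → R3 fires; G=6 P=12 E=1
Draw 6: a1=2.136, a2=1.800, a3=2.742, a4=2.700, a0=9.378; τ=−ln(0.4210)/9.378=0.092 → t=0.233; u2·a0=0.5175·9.378=4.853; a1+a2=3.936 < 4.853 ≤ a1+…+a3=6.678 → R3 fires; G=5 P=13 E=1
Draw 7: a1=1.780, a2=1.950, a3=2.285, a4=2.250, a0=8.265; τ=−ln(0.6105)/8.265=0.060 → t=0.293; u2·a0=0.3345·8.265=2.765; a1=1.780 < 2.765 ≤ a1+a2=3.730 → R2 fires; G=5 P=14 E=1
Draw 8: a1=1.780, a2=2.100, a3=2.285, a4=2.250, a0=8.415; τ=−ln(0.5292)/8.415=0.076 → t=0.368; u2·a0=0.5222·8.415=4.394; a1+a2=3.880 < 4.394 ≤ a1+…+a3=6.165 → R3 fires; G=4 P=15 E=1
Draw 9: a1=1.424, a2=2.250, a3=1.828, a4=1.800, a0=7.302; τ=−ln(0.0957)/7.302=0.321 → t=0.690; u2·a0=0.1502·7.302=1.097 ≤ a1=1.424 → R1 fires; G=5 P=15 E=0
Draw 10: a1=0.000, a2=0.000, a3=2.285, a4=0.000, a0=2.285; τ=−ln(0.6063)/2.285=0.219 → t=0.909; u2·a0=0.6071·2.285=1.387; a1+a2=0.000 < 1.387 ≤ a1+…+a3=2.285 → R3 fires; G=4 P=16 E=0
Draw 11: a1=0.000, a2=0.000, a3=1.828, a4=0.000, a0=1.828; τ=−ln(0.2632)/1.828=0.730 → t=1.639; u2·a0=0.3345·1.828=0.611; a1+a2=0.000 < 0.611 ≤ a1+…+a3=1.828 → R3 fires; G=3 P=17 E=0
Draw 12: a1=0.000, a2=0.000, a3=1.371, a4=0.000, a0=1.371; τ=−ln(0.4294)/1.371=0.617 → t=2.256; u2·a0=0.4310·1.371=0.591; a1+a2=0.000 < 0.591 ≤ a1+…+a3=1.371 → R3 fires; G=2 P=18 E=0
Draw 13: a1=0.000, a2=0.000, a3=0.914, a4=0.000, a0=0.914; τ=−ln(0.7970)/0.914=0.248 → t=2.504 > T=2.29: stop.
Read off G at T=2.29: 2

G at T = 2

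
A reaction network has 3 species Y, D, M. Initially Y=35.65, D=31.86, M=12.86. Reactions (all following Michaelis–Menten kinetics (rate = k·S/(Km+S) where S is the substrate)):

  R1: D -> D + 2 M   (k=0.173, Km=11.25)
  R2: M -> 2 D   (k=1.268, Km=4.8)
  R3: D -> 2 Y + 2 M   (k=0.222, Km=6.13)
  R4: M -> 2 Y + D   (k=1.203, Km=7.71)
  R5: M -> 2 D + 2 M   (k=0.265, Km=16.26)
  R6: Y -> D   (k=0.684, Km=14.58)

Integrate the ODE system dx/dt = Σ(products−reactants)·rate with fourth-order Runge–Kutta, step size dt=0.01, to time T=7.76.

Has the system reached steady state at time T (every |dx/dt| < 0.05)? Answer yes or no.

RK4 with dt=0.01: 776 steps to T=7.76. Trajectory (selected grid times):
t=0.00: Y=35.65 D=31.86 M=12.86
t=0.86: Y=36.83 D=34.53 M=12.08
t=1.72: Y=37.98 D=37.15 M=11.33
t=2.59: Y=39.11 D=39.75 M=10.61
t=3.45: Y=40.19 D=42.27 M=9.93
t=4.31: Y=41.24 D=44.73 M=9.28
t=5.17: Y=42.26 D=47.14 M=8.67
t=6.04: Y=43.25 D=49.51 M=8.09
t=6.90: Y=44.19 D=51.80 M=7.55
t=7.76: Y=45.09 D=54.04 M=7.05
Rates at T: R1=0.1432, R2=0.7543, R3=0.1994, R4=0.5746, R5=0.0801, R6=0.5169
dx/dt at T (Σ net stoichiometry × rate): Y=+1.0310, D=+2.5610, M=-0.5636
Largest |dx/dt| is |+2.5610| (D) ≥ 0.05 → not steady.

Steady state at T: no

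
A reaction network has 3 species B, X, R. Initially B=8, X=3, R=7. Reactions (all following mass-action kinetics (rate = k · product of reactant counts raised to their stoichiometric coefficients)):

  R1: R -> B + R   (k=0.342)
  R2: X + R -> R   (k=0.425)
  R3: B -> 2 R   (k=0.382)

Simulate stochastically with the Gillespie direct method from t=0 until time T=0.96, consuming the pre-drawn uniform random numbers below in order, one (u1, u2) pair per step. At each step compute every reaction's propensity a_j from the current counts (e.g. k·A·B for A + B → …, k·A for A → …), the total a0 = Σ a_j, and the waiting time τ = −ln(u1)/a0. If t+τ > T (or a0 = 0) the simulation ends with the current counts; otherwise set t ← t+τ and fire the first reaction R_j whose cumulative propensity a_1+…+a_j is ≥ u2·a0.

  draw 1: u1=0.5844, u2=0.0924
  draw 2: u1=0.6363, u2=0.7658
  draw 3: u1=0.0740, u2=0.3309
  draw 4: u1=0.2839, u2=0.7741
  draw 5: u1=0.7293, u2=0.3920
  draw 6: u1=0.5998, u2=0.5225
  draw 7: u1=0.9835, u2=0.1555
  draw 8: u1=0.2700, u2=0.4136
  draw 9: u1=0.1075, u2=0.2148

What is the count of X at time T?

X at T = 0

t=0.000: B=8 X=3 R=7
Draw 1: a1=2.394, a2=8.925, a3=3.056, a0=14.375; τ=−ln(0.5844)/14.375=0.037 → t=0.037; u2·a0=0.0924·14.375=1.328 ≤ a1=2.394 → R1 fires; B=9 X=3 R=7
Draw 2: a1=2.394, a2=8.925, a3=3.438, a0=14.757; τ=−ln(0.6363)/14.757=0.031 → t=0.068; u2·a0=0.7658·14.757=11.301; a1=2.394 < 11.301 ≤ a1+a2=11.319 → R2 fires; B=9 X=2 R=7
Draw 3: a1=2.394, a2=5.950, a3=3.438, a0=11.782; τ=−ln(0.0740)/11.782=0.221 → t=0.289; u2·a0=0.3309·11.782=3.899; a1=2.394 < 3.899 ≤ a1+a2=8.344 → R2 fires; B=9 X=1 R=7
Draw 4: a1=2.394, a2=2.975, a3=3.438, a0=8.807; τ=−ln(0.2839)/8.807=0.143 → t=0.432; u2·a0=0.7741·8.807=6.817; a1+a2=5.369 < 6.817 ≤ a1+…+a3=8.807 → R3 fires; B=8 X=1 R=9
Draw 5: a1=3.078, a2=3.825, a3=3.056, a0=9.959; τ=−ln(0.7293)/9.959=0.032 → t=0.464; u2·a0=0.3920·9.959=3.904; a1=3.078 < 3.904 ≤ a1+a2=6.903 → R2 fires; B=8 X=0 R=9
Draw 6: a1=3.078, a2=0.000, a3=3.056, a0=6.134; τ=−ln(0.5998)/6.134=0.083 → t=0.547; u2·a0=0.5225·6.134=3.205; a1+a2=3.078 < 3.205 ≤ a1+…+a3=6.134 → R3 fires; B=7 X=0 R=11
Draw 7: a1=3.762, a2=0.000, a3=2.674, a0=6.436; τ=−ln(0.9835)/6.436=0.003 → t=0.550; u2·a0=0.1555·6.436=1.001 ≤ a1=3.762 → R1 fires; B=8 X=0 R=11
Draw 8: a1=3.762, a2=0.000, a3=3.056, a0=6.818; τ=−ln(0.2700)/6.818=0.192 → t=0.742; u2·a0=0.4136·6.818=2.820 ≤ a1=3.762 → R1 fires; B=9 X=0 R=11
Draw 9: a1=3.762, a2=0.000, a3=3.438, a0=7.200; τ=−ln(0.1075)/7.200=0.310 → t=1.051 > T=0.96: stop.
Read off X at T=0.96: 0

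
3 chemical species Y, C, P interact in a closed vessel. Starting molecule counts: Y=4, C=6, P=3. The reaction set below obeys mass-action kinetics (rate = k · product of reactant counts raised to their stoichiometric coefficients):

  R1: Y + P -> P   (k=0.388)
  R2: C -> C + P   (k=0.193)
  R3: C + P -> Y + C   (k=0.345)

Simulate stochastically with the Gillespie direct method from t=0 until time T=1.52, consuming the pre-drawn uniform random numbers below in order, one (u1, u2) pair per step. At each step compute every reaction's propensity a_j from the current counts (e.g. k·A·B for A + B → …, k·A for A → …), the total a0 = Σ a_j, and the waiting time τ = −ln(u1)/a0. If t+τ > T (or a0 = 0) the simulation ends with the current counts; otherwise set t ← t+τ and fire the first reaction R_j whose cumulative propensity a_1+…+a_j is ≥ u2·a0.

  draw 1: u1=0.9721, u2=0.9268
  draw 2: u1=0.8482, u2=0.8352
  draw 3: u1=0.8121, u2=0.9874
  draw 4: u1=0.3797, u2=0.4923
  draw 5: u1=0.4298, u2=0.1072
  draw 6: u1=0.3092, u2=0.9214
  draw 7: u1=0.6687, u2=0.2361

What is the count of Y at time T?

Y at T = 7

t=0.000: Y=4 C=6 P=3
Draw 1: a1=4.656, a2=1.158, a3=6.210, a0=12.024; τ=−ln(0.9721)/12.024=0.002 → t=0.002; u2·a0=0.9268·12.024=11.144; a1+a2=5.814 < 11.144 ≤ a1+…+a3=12.024 → R3 fires; Y=5 C=6 P=2
Draw 2: a1=3.880, a2=1.158, a3=4.140, a0=9.178; τ=−ln(0.8482)/9.178=0.018 → t=0.020; u2·a0=0.8352·9.178=7.665; a1+a2=5.038 < 7.665 ≤ a1+…+a3=9.178 → R3 fires; Y=6 C=6 P=1
Draw 3: a1=2.328, a2=1.158, a3=2.070, a0=5.556; τ=−ln(0.8121)/5.556=0.037 → t=0.058; u2·a0=0.9874·5.556=5.486; a1+a2=3.486 < 5.486 ≤ a1+…+a3=5.556 → R3 fires; Y=7 C=6 P=0
Draw 4: a1=0.000, a2=1.158, a3=0.000, a0=1.158; τ=−ln(0.3797)/1.158=0.836 → t=0.894; u2·a0=0.4923·1.158=0.570; a1=0.000 < 0.570 ≤ a1+a2=1.158 → R2 fires; Y=7 C=6 P=1
Draw 5: a1=2.716, a2=1.158, a3=2.070, a0=5.944; τ=−ln(0.4298)/5.944=0.142 → t=1.036; u2·a0=0.1072·5.944=0.637 ≤ a1=2.716 → R1 fires; Y=6 C=6 P=1
Draw 6: a1=2.328, a2=1.158, a3=2.070, a0=5.556; τ=−ln(0.3092)/5.556=0.211 → t=1.247; u2·a0=0.9214·5.556=5.119; a1+a2=3.486 < 5.119 ≤ a1+…+a3=5.556 → R3 fires; Y=7 C=6 P=0
Draw 7: a1=0.000, a2=1.158, a3=0.000, a0=1.158; τ=−ln(0.6687)/1.158=0.348 → t=1.595 > T=1.52: stop.
Read off Y at T=1.52: 7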